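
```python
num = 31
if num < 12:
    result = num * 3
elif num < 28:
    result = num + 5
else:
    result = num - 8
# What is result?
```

Trace (tracking result):
num = 31  # -> num = 31
if num < 12:  # condition is False
elif num < 28:  # condition is False
else:
    result = num - 8  # -> result = 23

Answer: 23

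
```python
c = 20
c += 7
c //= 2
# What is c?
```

Trace (tracking c):
c = 20  # -> c = 20
c += 7  # -> c = 27
c //= 2  # -> c = 13

Answer: 13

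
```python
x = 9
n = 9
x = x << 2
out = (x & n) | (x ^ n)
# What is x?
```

Answer: 36

Derivation:
Trace (tracking x):
x = 9  # -> x = 9
n = 9  # -> n = 9
x = x << 2  # -> x = 36
out = x & n | x ^ n  # -> out = 45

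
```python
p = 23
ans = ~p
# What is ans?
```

Trace (tracking ans):
p = 23  # -> p = 23
ans = ~p  # -> ans = -24

Answer: -24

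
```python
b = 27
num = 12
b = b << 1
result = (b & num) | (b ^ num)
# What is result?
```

Answer: 62

Derivation:
Trace (tracking result):
b = 27  # -> b = 27
num = 12  # -> num = 12
b = b << 1  # -> b = 54
result = b & num | b ^ num  # -> result = 62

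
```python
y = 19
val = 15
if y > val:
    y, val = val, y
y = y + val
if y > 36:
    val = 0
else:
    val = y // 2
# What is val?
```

Answer: 17

Derivation:
Trace (tracking val):
y = 19  # -> y = 19
val = 15  # -> val = 15
if y > val:  # condition is True
    y, val = (val, y)  # -> y = 15, val = 19
y = y + val  # -> y = 34
if y > 36:  # condition is False
else:
    val = y // 2  # -> val = 17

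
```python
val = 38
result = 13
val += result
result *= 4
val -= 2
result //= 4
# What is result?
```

Answer: 13

Derivation:
Trace (tracking result):
val = 38  # -> val = 38
result = 13  # -> result = 13
val += result  # -> val = 51
result *= 4  # -> result = 52
val -= 2  # -> val = 49
result //= 4  # -> result = 13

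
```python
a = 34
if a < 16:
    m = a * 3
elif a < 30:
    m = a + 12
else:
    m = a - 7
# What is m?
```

Trace (tracking m):
a = 34  # -> a = 34
if a < 16:  # condition is False
elif a < 30:  # condition is False
else:
    m = a - 7  # -> m = 27

Answer: 27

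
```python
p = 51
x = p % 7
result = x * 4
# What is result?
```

Trace (tracking result):
p = 51  # -> p = 51
x = p % 7  # -> x = 2
result = x * 4  # -> result = 8

Answer: 8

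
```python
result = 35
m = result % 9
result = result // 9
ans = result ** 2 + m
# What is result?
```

Answer: 3

Derivation:
Trace (tracking result):
result = 35  # -> result = 35
m = result % 9  # -> m = 8
result = result // 9  # -> result = 3
ans = result ** 2 + m  # -> ans = 17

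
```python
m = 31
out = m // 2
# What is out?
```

Answer: 15

Derivation:
Trace (tracking out):
m = 31  # -> m = 31
out = m // 2  # -> out = 15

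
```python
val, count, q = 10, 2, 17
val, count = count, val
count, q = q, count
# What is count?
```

Trace (tracking count):
val, count, q = (10, 2, 17)  # -> val = 10, count = 2, q = 17
val, count = (count, val)  # -> val = 2, count = 10
count, q = (q, count)  # -> count = 17, q = 10

Answer: 17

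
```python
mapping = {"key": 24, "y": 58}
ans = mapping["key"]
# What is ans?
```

Answer: 24

Derivation:
Trace (tracking ans):
mapping = {'key': 24, 'y': 58}  # -> mapping = {'key': 24, 'y': 58}
ans = mapping['key']  # -> ans = 24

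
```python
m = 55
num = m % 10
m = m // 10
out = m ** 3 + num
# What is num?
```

Trace (tracking num):
m = 55  # -> m = 55
num = m % 10  # -> num = 5
m = m // 10  # -> m = 5
out = m ** 3 + num  # -> out = 130

Answer: 5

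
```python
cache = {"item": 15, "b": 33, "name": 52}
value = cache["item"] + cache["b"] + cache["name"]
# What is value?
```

Trace (tracking value):
cache = {'item': 15, 'b': 33, 'name': 52}  # -> cache = {'item': 15, 'b': 33, 'name': 52}
value = cache['item'] + cache['b'] + cache['name']  # -> value = 100

Answer: 100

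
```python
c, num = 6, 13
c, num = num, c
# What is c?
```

Answer: 13

Derivation:
Trace (tracking c):
c, num = (6, 13)  # -> c = 6, num = 13
c, num = (num, c)  # -> c = 13, num = 6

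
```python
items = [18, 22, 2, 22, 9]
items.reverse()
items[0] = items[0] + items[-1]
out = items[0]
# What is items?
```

Trace (tracking items):
items = [18, 22, 2, 22, 9]  # -> items = [18, 22, 2, 22, 9]
items.reverse()  # -> items = [9, 22, 2, 22, 18]
items[0] = items[0] + items[-1]  # -> items = [27, 22, 2, 22, 18]
out = items[0]  # -> out = 27

Answer: [27, 22, 2, 22, 18]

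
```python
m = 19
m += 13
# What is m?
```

Trace (tracking m):
m = 19  # -> m = 19
m += 13  # -> m = 32

Answer: 32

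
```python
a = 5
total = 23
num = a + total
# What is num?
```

Trace (tracking num):
a = 5  # -> a = 5
total = 23  # -> total = 23
num = a + total  # -> num = 28

Answer: 28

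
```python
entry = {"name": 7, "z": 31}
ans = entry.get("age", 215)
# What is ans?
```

Answer: 215

Derivation:
Trace (tracking ans):
entry = {'name': 7, 'z': 31}  # -> entry = {'name': 7, 'z': 31}
ans = entry.get('age', 215)  # -> ans = 215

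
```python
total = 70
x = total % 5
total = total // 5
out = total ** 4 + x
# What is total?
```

Trace (tracking total):
total = 70  # -> total = 70
x = total % 5  # -> x = 0
total = total // 5  # -> total = 14
out = total ** 4 + x  # -> out = 38416

Answer: 14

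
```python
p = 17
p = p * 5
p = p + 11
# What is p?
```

Trace (tracking p):
p = 17  # -> p = 17
p = p * 5  # -> p = 85
p = p + 11  # -> p = 96

Answer: 96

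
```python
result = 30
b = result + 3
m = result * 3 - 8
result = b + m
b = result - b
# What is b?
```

Trace (tracking b):
result = 30  # -> result = 30
b = result + 3  # -> b = 33
m = result * 3 - 8  # -> m = 82
result = b + m  # -> result = 115
b = result - b  # -> b = 82

Answer: 82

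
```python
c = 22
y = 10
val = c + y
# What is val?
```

Answer: 32

Derivation:
Trace (tracking val):
c = 22  # -> c = 22
y = 10  # -> y = 10
val = c + y  # -> val = 32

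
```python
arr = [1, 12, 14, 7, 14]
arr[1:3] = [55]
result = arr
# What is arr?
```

Trace (tracking arr):
arr = [1, 12, 14, 7, 14]  # -> arr = [1, 12, 14, 7, 14]
arr[1:3] = [55]  # -> arr = [1, 55, 7, 14]
result = arr  # -> result = [1, 55, 7, 14]

Answer: [1, 55, 7, 14]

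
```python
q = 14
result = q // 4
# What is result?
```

Trace (tracking result):
q = 14  # -> q = 14
result = q // 4  # -> result = 3

Answer: 3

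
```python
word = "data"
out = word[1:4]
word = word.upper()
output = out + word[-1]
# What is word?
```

Trace (tracking word):
word = 'data'  # -> word = 'data'
out = word[1:4]  # -> out = 'ata'
word = word.upper()  # -> word = 'DATA'
output = out + word[-1]  # -> output = 'ataA'

Answer: 'DATA'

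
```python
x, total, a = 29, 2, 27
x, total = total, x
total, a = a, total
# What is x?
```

Answer: 2

Derivation:
Trace (tracking x):
x, total, a = (29, 2, 27)  # -> x = 29, total = 2, a = 27
x, total = (total, x)  # -> x = 2, total = 29
total, a = (a, total)  # -> total = 27, a = 29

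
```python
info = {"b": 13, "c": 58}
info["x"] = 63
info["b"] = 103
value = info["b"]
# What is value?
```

Trace (tracking value):
info = {'b': 13, 'c': 58}  # -> info = {'b': 13, 'c': 58}
info['x'] = 63  # -> info = {'b': 13, 'c': 58, 'x': 63}
info['b'] = 103  # -> info = {'b': 103, 'c': 58, 'x': 63}
value = info['b']  # -> value = 103

Answer: 103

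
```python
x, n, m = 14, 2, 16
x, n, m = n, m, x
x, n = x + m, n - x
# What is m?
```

Answer: 14

Derivation:
Trace (tracking m):
x, n, m = (14, 2, 16)  # -> x = 14, n = 2, m = 16
x, n, m = (n, m, x)  # -> x = 2, n = 16, m = 14
x, n = (x + m, n - x)  # -> x = 16, n = 14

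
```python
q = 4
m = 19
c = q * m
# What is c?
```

Answer: 76

Derivation:
Trace (tracking c):
q = 4  # -> q = 4
m = 19  # -> m = 19
c = q * m  # -> c = 76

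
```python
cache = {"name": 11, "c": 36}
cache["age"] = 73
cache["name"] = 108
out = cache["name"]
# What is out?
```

Trace (tracking out):
cache = {'name': 11, 'c': 36}  # -> cache = {'name': 11, 'c': 36}
cache['age'] = 73  # -> cache = {'name': 11, 'c': 36, 'age': 73}
cache['name'] = 108  # -> cache = {'name': 108, 'c': 36, 'age': 73}
out = cache['name']  # -> out = 108

Answer: 108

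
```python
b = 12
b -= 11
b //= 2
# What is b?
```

Answer: 0

Derivation:
Trace (tracking b):
b = 12  # -> b = 12
b -= 11  # -> b = 1
b //= 2  # -> b = 0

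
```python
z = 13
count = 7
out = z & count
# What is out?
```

Answer: 5

Derivation:
Trace (tracking out):
z = 13  # -> z = 13
count = 7  # -> count = 7
out = z & count  # -> out = 5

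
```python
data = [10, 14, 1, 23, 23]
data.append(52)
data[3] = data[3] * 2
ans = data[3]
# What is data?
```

Answer: [10, 14, 1, 46, 23, 52]

Derivation:
Trace (tracking data):
data = [10, 14, 1, 23, 23]  # -> data = [10, 14, 1, 23, 23]
data.append(52)  # -> data = [10, 14, 1, 23, 23, 52]
data[3] = data[3] * 2  # -> data = [10, 14, 1, 46, 23, 52]
ans = data[3]  # -> ans = 46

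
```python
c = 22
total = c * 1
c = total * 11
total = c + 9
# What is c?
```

Trace (tracking c):
c = 22  # -> c = 22
total = c * 1  # -> total = 22
c = total * 11  # -> c = 242
total = c + 9  # -> total = 251

Answer: 242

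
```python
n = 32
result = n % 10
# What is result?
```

Answer: 2

Derivation:
Trace (tracking result):
n = 32  # -> n = 32
result = n % 10  # -> result = 2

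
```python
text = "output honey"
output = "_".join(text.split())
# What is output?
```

Answer: 'output_honey'

Derivation:
Trace (tracking output):
text = 'output honey'  # -> text = 'output honey'
output = '_'.join(text.split())  # -> output = 'output_honey'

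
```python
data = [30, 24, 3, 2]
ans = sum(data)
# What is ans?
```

Trace (tracking ans):
data = [30, 24, 3, 2]  # -> data = [30, 24, 3, 2]
ans = sum(data)  # -> ans = 59

Answer: 59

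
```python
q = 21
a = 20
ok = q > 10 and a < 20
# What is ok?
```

Answer: False

Derivation:
Trace (tracking ok):
q = 21  # -> q = 21
a = 20  # -> a = 20
ok = q > 10 and a < 20  # -> ok = False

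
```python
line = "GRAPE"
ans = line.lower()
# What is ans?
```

Answer: 'grape'

Derivation:
Trace (tracking ans):
line = 'GRAPE'  # -> line = 'GRAPE'
ans = line.lower()  # -> ans = 'grape'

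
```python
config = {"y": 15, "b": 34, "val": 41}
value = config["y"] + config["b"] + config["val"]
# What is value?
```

Trace (tracking value):
config = {'y': 15, 'b': 34, 'val': 41}  # -> config = {'y': 15, 'b': 34, 'val': 41}
value = config['y'] + config['b'] + config['val']  # -> value = 90

Answer: 90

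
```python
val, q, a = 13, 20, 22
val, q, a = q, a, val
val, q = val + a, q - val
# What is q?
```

Answer: 2

Derivation:
Trace (tracking q):
val, q, a = (13, 20, 22)  # -> val = 13, q = 20, a = 22
val, q, a = (q, a, val)  # -> val = 20, q = 22, a = 13
val, q = (val + a, q - val)  # -> val = 33, q = 2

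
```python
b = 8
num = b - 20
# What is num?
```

Trace (tracking num):
b = 8  # -> b = 8
num = b - 20  # -> num = -12

Answer: -12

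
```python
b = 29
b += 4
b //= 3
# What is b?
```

Trace (tracking b):
b = 29  # -> b = 29
b += 4  # -> b = 33
b //= 3  # -> b = 11

Answer: 11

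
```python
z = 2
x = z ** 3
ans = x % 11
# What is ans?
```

Answer: 8

Derivation:
Trace (tracking ans):
z = 2  # -> z = 2
x = z ** 3  # -> x = 8
ans = x % 11  # -> ans = 8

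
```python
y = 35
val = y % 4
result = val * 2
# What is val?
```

Answer: 3

Derivation:
Trace (tracking val):
y = 35  # -> y = 35
val = y % 4  # -> val = 3
result = val * 2  # -> result = 6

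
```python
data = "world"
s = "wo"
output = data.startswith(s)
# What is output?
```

Trace (tracking output):
data = 'world'  # -> data = 'world'
s = 'wo'  # -> s = 'wo'
output = data.startswith(s)  # -> output = True

Answer: True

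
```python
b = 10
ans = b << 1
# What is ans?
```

Answer: 20

Derivation:
Trace (tracking ans):
b = 10  # -> b = 10
ans = b << 1  # -> ans = 20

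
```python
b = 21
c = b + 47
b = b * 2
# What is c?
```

Trace (tracking c):
b = 21  # -> b = 21
c = b + 47  # -> c = 68
b = b * 2  # -> b = 42

Answer: 68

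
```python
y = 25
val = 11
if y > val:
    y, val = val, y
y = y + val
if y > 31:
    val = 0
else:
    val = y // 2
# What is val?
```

Answer: 0

Derivation:
Trace (tracking val):
y = 25  # -> y = 25
val = 11  # -> val = 11
if y > val:  # condition is True
    y, val = (val, y)  # -> y = 11, val = 25
y = y + val  # -> y = 36
if y > 31:  # condition is True
    val = 0  # -> val = 0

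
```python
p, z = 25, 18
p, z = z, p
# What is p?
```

Answer: 18

Derivation:
Trace (tracking p):
p, z = (25, 18)  # -> p = 25, z = 18
p, z = (z, p)  # -> p = 18, z = 25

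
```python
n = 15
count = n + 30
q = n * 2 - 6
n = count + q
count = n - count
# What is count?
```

Trace (tracking count):
n = 15  # -> n = 15
count = n + 30  # -> count = 45
q = n * 2 - 6  # -> q = 24
n = count + q  # -> n = 69
count = n - count  # -> count = 24

Answer: 24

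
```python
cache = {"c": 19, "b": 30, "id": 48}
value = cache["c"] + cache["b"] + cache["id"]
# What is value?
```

Trace (tracking value):
cache = {'c': 19, 'b': 30, 'id': 48}  # -> cache = {'c': 19, 'b': 30, 'id': 48}
value = cache['c'] + cache['b'] + cache['id']  # -> value = 97

Answer: 97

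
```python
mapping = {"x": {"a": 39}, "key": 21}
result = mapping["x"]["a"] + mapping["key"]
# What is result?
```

Trace (tracking result):
mapping = {'x': {'a': 39}, 'key': 21}  # -> mapping = {'x': {'a': 39}, 'key': 21}
result = mapping['x']['a'] + mapping['key']  # -> result = 60

Answer: 60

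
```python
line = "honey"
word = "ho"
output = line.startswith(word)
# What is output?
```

Trace (tracking output):
line = 'honey'  # -> line = 'honey'
word = 'ho'  # -> word = 'ho'
output = line.startswith(word)  # -> output = True

Answer: True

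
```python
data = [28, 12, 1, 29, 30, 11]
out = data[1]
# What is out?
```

Trace (tracking out):
data = [28, 12, 1, 29, 30, 11]  # -> data = [28, 12, 1, 29, 30, 11]
out = data[1]  # -> out = 12

Answer: 12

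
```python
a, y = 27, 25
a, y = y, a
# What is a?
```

Answer: 25

Derivation:
Trace (tracking a):
a, y = (27, 25)  # -> a = 27, y = 25
a, y = (y, a)  # -> a = 25, y = 27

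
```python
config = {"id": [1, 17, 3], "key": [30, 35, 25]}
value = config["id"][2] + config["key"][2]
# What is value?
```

Trace (tracking value):
config = {'id': [1, 17, 3], 'key': [30, 35, 25]}  # -> config = {'id': [1, 17, 3], 'key': [30, 35, 25]}
value = config['id'][2] + config['key'][2]  # -> value = 28

Answer: 28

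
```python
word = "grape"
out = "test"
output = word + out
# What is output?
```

Answer: 'grapetest'

Derivation:
Trace (tracking output):
word = 'grape'  # -> word = 'grape'
out = 'test'  # -> out = 'test'
output = word + out  # -> output = 'grapetest'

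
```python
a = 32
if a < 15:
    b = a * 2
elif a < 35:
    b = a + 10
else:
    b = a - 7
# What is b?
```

Answer: 42

Derivation:
Trace (tracking b):
a = 32  # -> a = 32
if a < 15:  # condition is False
elif a < 35:  # condition is True
    b = a + 10  # -> b = 42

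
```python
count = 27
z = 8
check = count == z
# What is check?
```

Trace (tracking check):
count = 27  # -> count = 27
z = 8  # -> z = 8
check = count == z  # -> check = False

Answer: False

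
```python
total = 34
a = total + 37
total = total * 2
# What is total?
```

Trace (tracking total):
total = 34  # -> total = 34
a = total + 37  # -> a = 71
total = total * 2  # -> total = 68

Answer: 68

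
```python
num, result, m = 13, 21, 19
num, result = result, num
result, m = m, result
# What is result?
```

Trace (tracking result):
num, result, m = (13, 21, 19)  # -> num = 13, result = 21, m = 19
num, result = (result, num)  # -> num = 21, result = 13
result, m = (m, result)  # -> result = 19, m = 13

Answer: 19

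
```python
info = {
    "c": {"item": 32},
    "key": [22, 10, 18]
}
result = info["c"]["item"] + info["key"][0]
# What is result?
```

Answer: 54

Derivation:
Trace (tracking result):
info = {'c': {'item': 32}, 'key': [22, 10, 18]}  # -> info = {'c': {'item': 32}, 'key': [22, 10, 18]}
result = info['c']['item'] + info['key'][0]  # -> result = 54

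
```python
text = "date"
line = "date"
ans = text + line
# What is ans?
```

Trace (tracking ans):
text = 'date'  # -> text = 'date'
line = 'date'  # -> line = 'date'
ans = text + line  # -> ans = 'datedate'

Answer: 'datedate'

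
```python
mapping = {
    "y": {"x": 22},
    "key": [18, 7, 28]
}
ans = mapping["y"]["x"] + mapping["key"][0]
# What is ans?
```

Trace (tracking ans):
mapping = {'y': {'x': 22}, 'key': [18, 7, 28]}  # -> mapping = {'y': {'x': 22}, 'key': [18, 7, 28]}
ans = mapping['y']['x'] + mapping['key'][0]  # -> ans = 40

Answer: 40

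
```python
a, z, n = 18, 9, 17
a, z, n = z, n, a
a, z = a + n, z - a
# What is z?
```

Answer: 8

Derivation:
Trace (tracking z):
a, z, n = (18, 9, 17)  # -> a = 18, z = 9, n = 17
a, z, n = (z, n, a)  # -> a = 9, z = 17, n = 18
a, z = (a + n, z - a)  # -> a = 27, z = 8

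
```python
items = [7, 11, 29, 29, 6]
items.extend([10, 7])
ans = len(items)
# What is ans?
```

Answer: 7

Derivation:
Trace (tracking ans):
items = [7, 11, 29, 29, 6]  # -> items = [7, 11, 29, 29, 6]
items.extend([10, 7])  # -> items = [7, 11, 29, 29, 6, 10, 7]
ans = len(items)  # -> ans = 7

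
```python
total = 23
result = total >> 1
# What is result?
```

Trace (tracking result):
total = 23  # -> total = 23
result = total >> 1  # -> result = 11

Answer: 11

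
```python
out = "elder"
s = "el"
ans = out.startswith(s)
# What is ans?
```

Answer: True

Derivation:
Trace (tracking ans):
out = 'elder'  # -> out = 'elder'
s = 'el'  # -> s = 'el'
ans = out.startswith(s)  # -> ans = True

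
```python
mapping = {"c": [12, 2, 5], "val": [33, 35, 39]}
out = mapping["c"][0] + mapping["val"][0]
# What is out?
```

Answer: 45

Derivation:
Trace (tracking out):
mapping = {'c': [12, 2, 5], 'val': [33, 35, 39]}  # -> mapping = {'c': [12, 2, 5], 'val': [33, 35, 39]}
out = mapping['c'][0] + mapping['val'][0]  # -> out = 45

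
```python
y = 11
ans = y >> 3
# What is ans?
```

Trace (tracking ans):
y = 11  # -> y = 11
ans = y >> 3  # -> ans = 1

Answer: 1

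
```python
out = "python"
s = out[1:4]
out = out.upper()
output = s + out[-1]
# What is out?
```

Trace (tracking out):
out = 'python'  # -> out = 'python'
s = out[1:4]  # -> s = 'yth'
out = out.upper()  # -> out = 'PYTHON'
output = s + out[-1]  # -> output = 'ythN'

Answer: 'PYTHON'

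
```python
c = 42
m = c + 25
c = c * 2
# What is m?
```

Answer: 67

Derivation:
Trace (tracking m):
c = 42  # -> c = 42
m = c + 25  # -> m = 67
c = c * 2  # -> c = 84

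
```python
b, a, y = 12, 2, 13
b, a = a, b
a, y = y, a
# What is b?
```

Trace (tracking b):
b, a, y = (12, 2, 13)  # -> b = 12, a = 2, y = 13
b, a = (a, b)  # -> b = 2, a = 12
a, y = (y, a)  # -> a = 13, y = 12

Answer: 2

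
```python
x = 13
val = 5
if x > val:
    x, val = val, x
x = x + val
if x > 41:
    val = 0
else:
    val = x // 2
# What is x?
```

Trace (tracking x):
x = 13  # -> x = 13
val = 5  # -> val = 5
if x > val:  # condition is True
    x, val = (val, x)  # -> x = 5, val = 13
x = x + val  # -> x = 18
if x > 41:  # condition is False
else:
    val = x // 2  # -> val = 9

Answer: 18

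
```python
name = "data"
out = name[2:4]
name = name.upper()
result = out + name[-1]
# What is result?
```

Answer: 'taA'

Derivation:
Trace (tracking result):
name = 'data'  # -> name = 'data'
out = name[2:4]  # -> out = 'ta'
name = name.upper()  # -> name = 'DATA'
result = out + name[-1]  # -> result = 'taA'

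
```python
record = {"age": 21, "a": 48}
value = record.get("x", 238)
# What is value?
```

Trace (tracking value):
record = {'age': 21, 'a': 48}  # -> record = {'age': 21, 'a': 48}
value = record.get('x', 238)  # -> value = 238

Answer: 238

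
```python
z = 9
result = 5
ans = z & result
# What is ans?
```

Trace (tracking ans):
z = 9  # -> z = 9
result = 5  # -> result = 5
ans = z & result  # -> ans = 1

Answer: 1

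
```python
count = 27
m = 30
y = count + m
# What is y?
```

Answer: 57

Derivation:
Trace (tracking y):
count = 27  # -> count = 27
m = 30  # -> m = 30
y = count + m  # -> y = 57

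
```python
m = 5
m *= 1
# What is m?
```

Answer: 5

Derivation:
Trace (tracking m):
m = 5  # -> m = 5
m *= 1  # -> m = 5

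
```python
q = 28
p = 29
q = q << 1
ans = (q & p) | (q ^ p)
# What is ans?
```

Trace (tracking ans):
q = 28  # -> q = 28
p = 29  # -> p = 29
q = q << 1  # -> q = 56
ans = q & p | q ^ p  # -> ans = 61

Answer: 61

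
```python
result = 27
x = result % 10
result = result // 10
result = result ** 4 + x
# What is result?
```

Trace (tracking result):
result = 27  # -> result = 27
x = result % 10  # -> x = 7
result = result // 10  # -> result = 2
result = result ** 4 + x  # -> result = 23

Answer: 23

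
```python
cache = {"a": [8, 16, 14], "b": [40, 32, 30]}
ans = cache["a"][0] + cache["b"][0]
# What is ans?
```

Answer: 48

Derivation:
Trace (tracking ans):
cache = {'a': [8, 16, 14], 'b': [40, 32, 30]}  # -> cache = {'a': [8, 16, 14], 'b': [40, 32, 30]}
ans = cache['a'][0] + cache['b'][0]  # -> ans = 48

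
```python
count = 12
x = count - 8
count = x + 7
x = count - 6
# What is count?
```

Answer: 11

Derivation:
Trace (tracking count):
count = 12  # -> count = 12
x = count - 8  # -> x = 4
count = x + 7  # -> count = 11
x = count - 6  # -> x = 5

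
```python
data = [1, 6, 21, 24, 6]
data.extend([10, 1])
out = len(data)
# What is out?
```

Trace (tracking out):
data = [1, 6, 21, 24, 6]  # -> data = [1, 6, 21, 24, 6]
data.extend([10, 1])  # -> data = [1, 6, 21, 24, 6, 10, 1]
out = len(data)  # -> out = 7

Answer: 7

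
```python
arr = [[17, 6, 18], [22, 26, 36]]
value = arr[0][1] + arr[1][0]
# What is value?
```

Answer: 28

Derivation:
Trace (tracking value):
arr = [[17, 6, 18], [22, 26, 36]]  # -> arr = [[17, 6, 18], [22, 26, 36]]
value = arr[0][1] + arr[1][0]  # -> value = 28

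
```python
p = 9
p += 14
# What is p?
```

Answer: 23

Derivation:
Trace (tracking p):
p = 9  # -> p = 9
p += 14  # -> p = 23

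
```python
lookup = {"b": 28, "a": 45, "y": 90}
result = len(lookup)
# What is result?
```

Answer: 3

Derivation:
Trace (tracking result):
lookup = {'b': 28, 'a': 45, 'y': 90}  # -> lookup = {'b': 28, 'a': 45, 'y': 90}
result = len(lookup)  # -> result = 3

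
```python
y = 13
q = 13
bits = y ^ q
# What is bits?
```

Trace (tracking bits):
y = 13  # -> y = 13
q = 13  # -> q = 13
bits = y ^ q  # -> bits = 0

Answer: 0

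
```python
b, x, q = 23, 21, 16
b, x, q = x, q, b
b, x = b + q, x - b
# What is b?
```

Answer: 44

Derivation:
Trace (tracking b):
b, x, q = (23, 21, 16)  # -> b = 23, x = 21, q = 16
b, x, q = (x, q, b)  # -> b = 21, x = 16, q = 23
b, x = (b + q, x - b)  # -> b = 44, x = -5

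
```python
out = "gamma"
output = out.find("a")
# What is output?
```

Trace (tracking output):
out = 'gamma'  # -> out = 'gamma'
output = out.find('a')  # -> output = 1

Answer: 1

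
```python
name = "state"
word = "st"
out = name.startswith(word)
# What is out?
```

Trace (tracking out):
name = 'state'  # -> name = 'state'
word = 'st'  # -> word = 'st'
out = name.startswith(word)  # -> out = True

Answer: True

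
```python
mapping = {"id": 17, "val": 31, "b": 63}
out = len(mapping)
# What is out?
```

Trace (tracking out):
mapping = {'id': 17, 'val': 31, 'b': 63}  # -> mapping = {'id': 17, 'val': 31, 'b': 63}
out = len(mapping)  # -> out = 3

Answer: 3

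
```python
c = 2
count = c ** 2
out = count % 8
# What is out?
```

Answer: 4

Derivation:
Trace (tracking out):
c = 2  # -> c = 2
count = c ** 2  # -> count = 4
out = count % 8  # -> out = 4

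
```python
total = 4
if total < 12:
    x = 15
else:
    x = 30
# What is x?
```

Trace (tracking x):
total = 4  # -> total = 4
if total < 12:  # condition is True
    x = 15  # -> x = 15

Answer: 15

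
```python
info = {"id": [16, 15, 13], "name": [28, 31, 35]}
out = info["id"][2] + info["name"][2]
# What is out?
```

Trace (tracking out):
info = {'id': [16, 15, 13], 'name': [28, 31, 35]}  # -> info = {'id': [16, 15, 13], 'name': [28, 31, 35]}
out = info['id'][2] + info['name'][2]  # -> out = 48

Answer: 48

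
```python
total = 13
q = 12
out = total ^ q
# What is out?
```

Trace (tracking out):
total = 13  # -> total = 13
q = 12  # -> q = 12
out = total ^ q  # -> out = 1

Answer: 1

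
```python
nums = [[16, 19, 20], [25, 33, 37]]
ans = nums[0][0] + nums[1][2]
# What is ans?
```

Answer: 53

Derivation:
Trace (tracking ans):
nums = [[16, 19, 20], [25, 33, 37]]  # -> nums = [[16, 19, 20], [25, 33, 37]]
ans = nums[0][0] + nums[1][2]  # -> ans = 53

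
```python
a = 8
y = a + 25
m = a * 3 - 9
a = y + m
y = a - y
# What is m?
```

Trace (tracking m):
a = 8  # -> a = 8
y = a + 25  # -> y = 33
m = a * 3 - 9  # -> m = 15
a = y + m  # -> a = 48
y = a - y  # -> y = 15

Answer: 15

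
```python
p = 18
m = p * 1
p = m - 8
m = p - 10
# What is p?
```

Answer: 10

Derivation:
Trace (tracking p):
p = 18  # -> p = 18
m = p * 1  # -> m = 18
p = m - 8  # -> p = 10
m = p - 10  # -> m = 0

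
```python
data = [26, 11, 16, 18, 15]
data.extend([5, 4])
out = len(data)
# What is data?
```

Answer: [26, 11, 16, 18, 15, 5, 4]

Derivation:
Trace (tracking data):
data = [26, 11, 16, 18, 15]  # -> data = [26, 11, 16, 18, 15]
data.extend([5, 4])  # -> data = [26, 11, 16, 18, 15, 5, 4]
out = len(data)  # -> out = 7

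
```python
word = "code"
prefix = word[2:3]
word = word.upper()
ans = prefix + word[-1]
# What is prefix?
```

Trace (tracking prefix):
word = 'code'  # -> word = 'code'
prefix = word[2:3]  # -> prefix = 'd'
word = word.upper()  # -> word = 'CODE'
ans = prefix + word[-1]  # -> ans = 'dE'

Answer: 'd'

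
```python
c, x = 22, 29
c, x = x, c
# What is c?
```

Trace (tracking c):
c, x = (22, 29)  # -> c = 22, x = 29
c, x = (x, c)  # -> c = 29, x = 22

Answer: 29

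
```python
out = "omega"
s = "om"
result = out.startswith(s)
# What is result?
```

Answer: True

Derivation:
Trace (tracking result):
out = 'omega'  # -> out = 'omega'
s = 'om'  # -> s = 'om'
result = out.startswith(s)  # -> result = True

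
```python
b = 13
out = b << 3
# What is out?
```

Answer: 104

Derivation:
Trace (tracking out):
b = 13  # -> b = 13
out = b << 3  # -> out = 104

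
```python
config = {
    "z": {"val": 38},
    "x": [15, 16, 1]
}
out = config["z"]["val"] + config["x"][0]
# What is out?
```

Trace (tracking out):
config = {'z': {'val': 38}, 'x': [15, 16, 1]}  # -> config = {'z': {'val': 38}, 'x': [15, 16, 1]}
out = config['z']['val'] + config['x'][0]  # -> out = 53

Answer: 53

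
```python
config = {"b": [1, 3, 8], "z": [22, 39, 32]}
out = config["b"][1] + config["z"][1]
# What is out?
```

Answer: 42

Derivation:
Trace (tracking out):
config = {'b': [1, 3, 8], 'z': [22, 39, 32]}  # -> config = {'b': [1, 3, 8], 'z': [22, 39, 32]}
out = config['b'][1] + config['z'][1]  # -> out = 42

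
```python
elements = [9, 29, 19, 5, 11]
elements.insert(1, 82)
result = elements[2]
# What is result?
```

Trace (tracking result):
elements = [9, 29, 19, 5, 11]  # -> elements = [9, 29, 19, 5, 11]
elements.insert(1, 82)  # -> elements = [9, 82, 29, 19, 5, 11]
result = elements[2]  # -> result = 29

Answer: 29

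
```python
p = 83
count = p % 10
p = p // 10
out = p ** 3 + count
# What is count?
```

Answer: 3

Derivation:
Trace (tracking count):
p = 83  # -> p = 83
count = p % 10  # -> count = 3
p = p // 10  # -> p = 8
out = p ** 3 + count  # -> out = 515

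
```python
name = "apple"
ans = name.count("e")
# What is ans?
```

Answer: 1

Derivation:
Trace (tracking ans):
name = 'apple'  # -> name = 'apple'
ans = name.count('e')  # -> ans = 1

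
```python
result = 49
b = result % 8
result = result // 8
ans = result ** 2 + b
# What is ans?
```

Answer: 37

Derivation:
Trace (tracking ans):
result = 49  # -> result = 49
b = result % 8  # -> b = 1
result = result // 8  # -> result = 6
ans = result ** 2 + b  # -> ans = 37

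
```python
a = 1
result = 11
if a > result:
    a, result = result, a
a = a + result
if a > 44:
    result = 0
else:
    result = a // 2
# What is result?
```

Trace (tracking result):
a = 1  # -> a = 1
result = 11  # -> result = 11
if a > result:  # condition is False
a = a + result  # -> a = 12
if a > 44:  # condition is False
else:
    result = a // 2  # -> result = 6

Answer: 6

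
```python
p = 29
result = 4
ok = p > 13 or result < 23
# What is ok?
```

Answer: True

Derivation:
Trace (tracking ok):
p = 29  # -> p = 29
result = 4  # -> result = 4
ok = p > 13 or result < 23  # -> ok = True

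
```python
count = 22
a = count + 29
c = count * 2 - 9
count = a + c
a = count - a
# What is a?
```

Answer: 35

Derivation:
Trace (tracking a):
count = 22  # -> count = 22
a = count + 29  # -> a = 51
c = count * 2 - 9  # -> c = 35
count = a + c  # -> count = 86
a = count - a  # -> a = 35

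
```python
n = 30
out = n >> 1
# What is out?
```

Trace (tracking out):
n = 30  # -> n = 30
out = n >> 1  # -> out = 15

Answer: 15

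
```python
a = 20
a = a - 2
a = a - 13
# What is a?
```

Answer: 5

Derivation:
Trace (tracking a):
a = 20  # -> a = 20
a = a - 2  # -> a = 18
a = a - 13  # -> a = 5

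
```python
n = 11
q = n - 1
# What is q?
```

Answer: 10

Derivation:
Trace (tracking q):
n = 11  # -> n = 11
q = n - 1  # -> q = 10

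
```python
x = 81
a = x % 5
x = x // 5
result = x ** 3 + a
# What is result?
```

Trace (tracking result):
x = 81  # -> x = 81
a = x % 5  # -> a = 1
x = x // 5  # -> x = 16
result = x ** 3 + a  # -> result = 4097

Answer: 4097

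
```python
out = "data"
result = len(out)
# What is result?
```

Trace (tracking result):
out = 'data'  # -> out = 'data'
result = len(out)  # -> result = 4

Answer: 4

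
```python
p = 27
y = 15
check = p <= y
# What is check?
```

Trace (tracking check):
p = 27  # -> p = 27
y = 15  # -> y = 15
check = p <= y  # -> check = False

Answer: False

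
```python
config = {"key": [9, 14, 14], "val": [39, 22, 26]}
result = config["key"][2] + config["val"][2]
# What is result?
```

Answer: 40

Derivation:
Trace (tracking result):
config = {'key': [9, 14, 14], 'val': [39, 22, 26]}  # -> config = {'key': [9, 14, 14], 'val': [39, 22, 26]}
result = config['key'][2] + config['val'][2]  # -> result = 40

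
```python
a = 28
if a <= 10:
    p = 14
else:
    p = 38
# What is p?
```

Answer: 38

Derivation:
Trace (tracking p):
a = 28  # -> a = 28
if a <= 10:  # condition is False
else:
    p = 38  # -> p = 38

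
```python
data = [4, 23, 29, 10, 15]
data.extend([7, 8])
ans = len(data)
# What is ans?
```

Trace (tracking ans):
data = [4, 23, 29, 10, 15]  # -> data = [4, 23, 29, 10, 15]
data.extend([7, 8])  # -> data = [4, 23, 29, 10, 15, 7, 8]
ans = len(data)  # -> ans = 7

Answer: 7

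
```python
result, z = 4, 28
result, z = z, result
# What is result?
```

Answer: 28

Derivation:
Trace (tracking result):
result, z = (4, 28)  # -> result = 4, z = 28
result, z = (z, result)  # -> result = 28, z = 4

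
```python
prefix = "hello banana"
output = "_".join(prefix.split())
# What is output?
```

Trace (tracking output):
prefix = 'hello banana'  # -> prefix = 'hello banana'
output = '_'.join(prefix.split())  # -> output = 'hello_banana'

Answer: 'hello_banana'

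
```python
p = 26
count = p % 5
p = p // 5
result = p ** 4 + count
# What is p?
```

Answer: 5

Derivation:
Trace (tracking p):
p = 26  # -> p = 26
count = p % 5  # -> count = 1
p = p // 5  # -> p = 5
result = p ** 4 + count  # -> result = 626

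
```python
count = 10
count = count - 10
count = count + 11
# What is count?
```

Answer: 11

Derivation:
Trace (tracking count):
count = 10  # -> count = 10
count = count - 10  # -> count = 0
count = count + 11  # -> count = 11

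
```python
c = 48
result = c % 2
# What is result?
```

Answer: 0

Derivation:
Trace (tracking result):
c = 48  # -> c = 48
result = c % 2  # -> result = 0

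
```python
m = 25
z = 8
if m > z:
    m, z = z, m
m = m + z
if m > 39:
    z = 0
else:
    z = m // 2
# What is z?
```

Answer: 16

Derivation:
Trace (tracking z):
m = 25  # -> m = 25
z = 8  # -> z = 8
if m > z:  # condition is True
    m, z = (z, m)  # -> m = 8, z = 25
m = m + z  # -> m = 33
if m > 39:  # condition is False
else:
    z = m // 2  # -> z = 16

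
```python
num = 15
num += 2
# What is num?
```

Trace (tracking num):
num = 15  # -> num = 15
num += 2  # -> num = 17

Answer: 17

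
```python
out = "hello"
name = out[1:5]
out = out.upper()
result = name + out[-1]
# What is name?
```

Trace (tracking name):
out = 'hello'  # -> out = 'hello'
name = out[1:5]  # -> name = 'ello'
out = out.upper()  # -> out = 'HELLO'
result = name + out[-1]  # -> result = 'elloO'

Answer: 'ello'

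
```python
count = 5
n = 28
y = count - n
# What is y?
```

Answer: -23

Derivation:
Trace (tracking y):
count = 5  # -> count = 5
n = 28  # -> n = 28
y = count - n  # -> y = -23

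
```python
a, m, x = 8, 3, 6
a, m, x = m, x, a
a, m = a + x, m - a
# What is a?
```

Trace (tracking a):
a, m, x = (8, 3, 6)  # -> a = 8, m = 3, x = 6
a, m, x = (m, x, a)  # -> a = 3, m = 6, x = 8
a, m = (a + x, m - a)  # -> a = 11, m = 3

Answer: 11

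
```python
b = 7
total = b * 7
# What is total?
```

Answer: 49

Derivation:
Trace (tracking total):
b = 7  # -> b = 7
total = b * 7  # -> total = 49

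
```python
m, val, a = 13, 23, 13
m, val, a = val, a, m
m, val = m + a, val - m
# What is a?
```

Trace (tracking a):
m, val, a = (13, 23, 13)  # -> m = 13, val = 23, a = 13
m, val, a = (val, a, m)  # -> m = 23, val = 13, a = 13
m, val = (m + a, val - m)  # -> m = 36, val = -10

Answer: 13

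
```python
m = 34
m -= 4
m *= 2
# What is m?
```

Answer: 60

Derivation:
Trace (tracking m):
m = 34  # -> m = 34
m -= 4  # -> m = 30
m *= 2  # -> m = 60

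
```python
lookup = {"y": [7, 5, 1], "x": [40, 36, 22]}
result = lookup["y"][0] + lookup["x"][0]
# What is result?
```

Answer: 47

Derivation:
Trace (tracking result):
lookup = {'y': [7, 5, 1], 'x': [40, 36, 22]}  # -> lookup = {'y': [7, 5, 1], 'x': [40, 36, 22]}
result = lookup['y'][0] + lookup['x'][0]  # -> result = 47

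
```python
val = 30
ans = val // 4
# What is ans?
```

Trace (tracking ans):
val = 30  # -> val = 30
ans = val // 4  # -> ans = 7

Answer: 7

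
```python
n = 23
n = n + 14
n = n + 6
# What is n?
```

Trace (tracking n):
n = 23  # -> n = 23
n = n + 14  # -> n = 37
n = n + 6  # -> n = 43

Answer: 43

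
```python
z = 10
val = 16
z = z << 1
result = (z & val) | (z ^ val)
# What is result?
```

Trace (tracking result):
z = 10  # -> z = 10
val = 16  # -> val = 16
z = z << 1  # -> z = 20
result = z & val | z ^ val  # -> result = 20

Answer: 20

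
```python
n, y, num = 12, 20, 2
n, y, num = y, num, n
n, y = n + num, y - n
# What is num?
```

Trace (tracking num):
n, y, num = (12, 20, 2)  # -> n = 12, y = 20, num = 2
n, y, num = (y, num, n)  # -> n = 20, y = 2, num = 12
n, y = (n + num, y - n)  # -> n = 32, y = -18

Answer: 12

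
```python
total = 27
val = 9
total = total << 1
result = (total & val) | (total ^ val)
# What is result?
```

Trace (tracking result):
total = 27  # -> total = 27
val = 9  # -> val = 9
total = total << 1  # -> total = 54
result = total & val | total ^ val  # -> result = 63

Answer: 63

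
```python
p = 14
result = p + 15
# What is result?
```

Answer: 29

Derivation:
Trace (tracking result):
p = 14  # -> p = 14
result = p + 15  # -> result = 29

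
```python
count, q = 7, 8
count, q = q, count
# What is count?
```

Answer: 8

Derivation:
Trace (tracking count):
count, q = (7, 8)  # -> count = 7, q = 8
count, q = (q, count)  # -> count = 8, q = 7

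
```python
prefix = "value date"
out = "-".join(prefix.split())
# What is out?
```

Answer: 'value-date'

Derivation:
Trace (tracking out):
prefix = 'value date'  # -> prefix = 'value date'
out = '-'.join(prefix.split())  # -> out = 'value-date'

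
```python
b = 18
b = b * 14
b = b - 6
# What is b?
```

Answer: 246

Derivation:
Trace (tracking b):
b = 18  # -> b = 18
b = b * 14  # -> b = 252
b = b - 6  # -> b = 246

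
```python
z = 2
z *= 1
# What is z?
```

Answer: 2

Derivation:
Trace (tracking z):
z = 2  # -> z = 2
z *= 1  # -> z = 2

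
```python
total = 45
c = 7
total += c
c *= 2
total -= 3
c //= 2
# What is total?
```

Trace (tracking total):
total = 45  # -> total = 45
c = 7  # -> c = 7
total += c  # -> total = 52
c *= 2  # -> c = 14
total -= 3  # -> total = 49
c //= 2  # -> c = 7

Answer: 49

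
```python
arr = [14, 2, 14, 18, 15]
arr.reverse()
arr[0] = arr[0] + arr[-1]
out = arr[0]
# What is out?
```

Trace (tracking out):
arr = [14, 2, 14, 18, 15]  # -> arr = [14, 2, 14, 18, 15]
arr.reverse()  # -> arr = [15, 18, 14, 2, 14]
arr[0] = arr[0] + arr[-1]  # -> arr = [29, 18, 14, 2, 14]
out = arr[0]  # -> out = 29

Answer: 29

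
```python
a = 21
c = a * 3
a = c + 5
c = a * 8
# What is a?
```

Trace (tracking a):
a = 21  # -> a = 21
c = a * 3  # -> c = 63
a = c + 5  # -> a = 68
c = a * 8  # -> c = 544

Answer: 68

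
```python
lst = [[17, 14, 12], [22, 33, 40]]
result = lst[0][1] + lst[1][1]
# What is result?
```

Trace (tracking result):
lst = [[17, 14, 12], [22, 33, 40]]  # -> lst = [[17, 14, 12], [22, 33, 40]]
result = lst[0][1] + lst[1][1]  # -> result = 47

Answer: 47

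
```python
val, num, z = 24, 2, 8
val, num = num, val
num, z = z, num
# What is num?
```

Trace (tracking num):
val, num, z = (24, 2, 8)  # -> val = 24, num = 2, z = 8
val, num = (num, val)  # -> val = 2, num = 24
num, z = (z, num)  # -> num = 8, z = 24

Answer: 8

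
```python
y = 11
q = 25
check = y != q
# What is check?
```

Trace (tracking check):
y = 11  # -> y = 11
q = 25  # -> q = 25
check = y != q  # -> check = True

Answer: True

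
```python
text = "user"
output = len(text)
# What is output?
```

Answer: 4

Derivation:
Trace (tracking output):
text = 'user'  # -> text = 'user'
output = len(text)  # -> output = 4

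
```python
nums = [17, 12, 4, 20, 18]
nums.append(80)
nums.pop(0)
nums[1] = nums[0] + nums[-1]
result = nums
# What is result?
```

Answer: [12, 92, 20, 18, 80]

Derivation:
Trace (tracking result):
nums = [17, 12, 4, 20, 18]  # -> nums = [17, 12, 4, 20, 18]
nums.append(80)  # -> nums = [17, 12, 4, 20, 18, 80]
nums.pop(0)  # -> nums = [12, 4, 20, 18, 80]
nums[1] = nums[0] + nums[-1]  # -> nums = [12, 92, 20, 18, 80]
result = nums  # -> result = [12, 92, 20, 18, 80]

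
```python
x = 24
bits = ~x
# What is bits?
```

Answer: -25

Derivation:
Trace (tracking bits):
x = 24  # -> x = 24
bits = ~x  # -> bits = -25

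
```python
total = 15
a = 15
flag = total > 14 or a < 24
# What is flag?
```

Trace (tracking flag):
total = 15  # -> total = 15
a = 15  # -> a = 15
flag = total > 14 or a < 24  # -> flag = True

Answer: True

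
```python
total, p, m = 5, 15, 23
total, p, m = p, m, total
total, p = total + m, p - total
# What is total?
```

Answer: 20

Derivation:
Trace (tracking total):
total, p, m = (5, 15, 23)  # -> total = 5, p = 15, m = 23
total, p, m = (p, m, total)  # -> total = 15, p = 23, m = 5
total, p = (total + m, p - total)  # -> total = 20, p = 8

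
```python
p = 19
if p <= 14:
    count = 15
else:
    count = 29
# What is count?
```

Trace (tracking count):
p = 19  # -> p = 19
if p <= 14:  # condition is False
else:
    count = 29  # -> count = 29

Answer: 29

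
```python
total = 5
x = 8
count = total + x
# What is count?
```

Answer: 13

Derivation:
Trace (tracking count):
total = 5  # -> total = 5
x = 8  # -> x = 8
count = total + x  # -> count = 13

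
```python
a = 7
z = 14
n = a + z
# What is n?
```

Trace (tracking n):
a = 7  # -> a = 7
z = 14  # -> z = 14
n = a + z  # -> n = 21

Answer: 21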